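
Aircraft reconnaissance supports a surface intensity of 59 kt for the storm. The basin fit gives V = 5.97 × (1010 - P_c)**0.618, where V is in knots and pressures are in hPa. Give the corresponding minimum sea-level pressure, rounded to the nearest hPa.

969 hPa

ΔP = (V / 5.97)^(1/0.618) = (59/5.97)^1.618.
59/5.97 = 9.883; 9.883^1.618 ≈ 40.72 hPa.
P_c = 1010 − 40.72 = 969.28 ≈ 969 hPa.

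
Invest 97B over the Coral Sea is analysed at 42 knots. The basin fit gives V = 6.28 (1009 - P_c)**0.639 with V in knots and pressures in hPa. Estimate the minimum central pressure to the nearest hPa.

989 hPa

ΔP = (V / 6.28)^(1/0.639) = (42/6.28)^1.565.
42/6.28 = 6.688; 6.688^1.565 ≈ 19.57 hPa.
P_c = 1009 − 19.57 = 989.43 ≈ 989 hPa.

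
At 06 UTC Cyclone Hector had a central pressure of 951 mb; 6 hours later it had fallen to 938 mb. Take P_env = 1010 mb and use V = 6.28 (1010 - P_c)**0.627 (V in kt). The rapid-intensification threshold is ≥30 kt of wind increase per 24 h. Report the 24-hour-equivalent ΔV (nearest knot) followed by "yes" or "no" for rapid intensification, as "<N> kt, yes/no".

V₁: ΔP = 59, V ≈ 6.28 × 59^0.627 ≈ 80.96 kt.
V₂: ΔP = 72, V ≈ 6.28 × 72^0.627 ≈ 91.73 kt.
ΔV over 6 h = 10.77 kt → 24 h equivalent = 10.77 × 24/6 ≈ 43.08 kt.
43 kt ≥ 30 kt ⇒ rapid intensification.

43 kt, yes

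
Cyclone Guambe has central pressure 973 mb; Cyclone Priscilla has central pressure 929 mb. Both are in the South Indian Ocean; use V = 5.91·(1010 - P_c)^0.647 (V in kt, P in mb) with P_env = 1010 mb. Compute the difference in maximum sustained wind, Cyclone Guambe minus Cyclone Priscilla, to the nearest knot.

-40 kt

Cyclone Guambe: ΔP = 37; V ≈ 5.91 × 37^0.647 ≈ 61.12 kt.
Cyclone Priscilla: ΔP = 81; V ≈ 5.91 × 81^0.647 ≈ 101.48 kt.
Difference ≈ 61.12 − 101.48 = -40.36 → -40 kt.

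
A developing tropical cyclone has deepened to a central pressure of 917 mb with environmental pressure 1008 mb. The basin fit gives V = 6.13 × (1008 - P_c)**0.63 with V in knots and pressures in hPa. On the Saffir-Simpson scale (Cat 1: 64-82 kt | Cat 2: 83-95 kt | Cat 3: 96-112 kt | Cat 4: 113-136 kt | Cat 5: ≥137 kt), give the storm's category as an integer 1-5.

ΔP = 1008 − 917 = 91 mb.
V ≈ 6.13 × 91^0.63 = 6.13 × 17.15 ≈ 105 kt.
105 kt falls in the Category 3 band.

3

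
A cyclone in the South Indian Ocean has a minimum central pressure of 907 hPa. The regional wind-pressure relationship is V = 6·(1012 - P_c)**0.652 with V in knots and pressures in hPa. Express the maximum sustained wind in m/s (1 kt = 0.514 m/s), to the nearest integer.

64 m/s

ΔP = 1012 − 907 = 105 hPa.
V ≈ 6 × 105^0.652 = 6 × 20.788 ≈ 124.729 kt.
124.729 × 0.514 ≈ 64.11 m/s → 64 m/s.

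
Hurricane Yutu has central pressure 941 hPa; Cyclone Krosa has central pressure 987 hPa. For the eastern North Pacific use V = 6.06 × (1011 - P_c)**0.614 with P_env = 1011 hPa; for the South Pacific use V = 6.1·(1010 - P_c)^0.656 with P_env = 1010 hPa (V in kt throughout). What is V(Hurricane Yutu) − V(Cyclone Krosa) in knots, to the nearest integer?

35 kt

Hurricane Yutu: ΔP = 70; V ≈ 6.06 × 70^0.614 ≈ 82.29 kt.
Cyclone Krosa: ΔP = 23; V ≈ 6.1 × 23^0.656 ≈ 47.71 kt.
Difference ≈ 82.29 − 47.71 = 34.58 → 35 kt.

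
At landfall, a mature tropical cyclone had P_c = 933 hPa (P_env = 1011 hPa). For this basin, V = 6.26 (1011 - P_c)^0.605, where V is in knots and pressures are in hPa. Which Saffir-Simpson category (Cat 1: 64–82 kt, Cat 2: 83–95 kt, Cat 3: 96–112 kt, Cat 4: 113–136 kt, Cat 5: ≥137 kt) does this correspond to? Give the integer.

ΔP = 1011 − 933 = 78 hPa.
V ≈ 6.26 × 78^0.605 = 6.26 × 13.95 ≈ 87 kt.
87 kt falls in the Category 2 band.

2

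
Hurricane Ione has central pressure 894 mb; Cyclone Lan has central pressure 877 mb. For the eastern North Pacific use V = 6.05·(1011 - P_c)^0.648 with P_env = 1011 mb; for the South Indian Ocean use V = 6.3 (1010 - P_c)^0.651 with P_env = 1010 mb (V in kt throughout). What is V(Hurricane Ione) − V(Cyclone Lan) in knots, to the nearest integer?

-20 kt

Hurricane Ione: ΔP = 117; V ≈ 6.05 × 117^0.648 ≈ 132.42 kt.
Cyclone Lan: ΔP = 133; V ≈ 6.3 × 133^0.651 ≈ 152.04 kt.
Difference ≈ 132.42 − 152.04 = -19.62 → -20 kt.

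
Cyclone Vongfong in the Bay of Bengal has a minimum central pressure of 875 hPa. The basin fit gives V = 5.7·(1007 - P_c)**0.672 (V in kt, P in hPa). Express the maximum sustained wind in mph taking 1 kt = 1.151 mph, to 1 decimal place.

174.6 mph

ΔP = 1007 − 875 = 132 hPa.
V ≈ 5.7 × 132^0.672 = 5.7 × 26.609 ≈ 151.670 kt.
151.670 × 1.151 ≈ 174.57 mph → 174.6 mph.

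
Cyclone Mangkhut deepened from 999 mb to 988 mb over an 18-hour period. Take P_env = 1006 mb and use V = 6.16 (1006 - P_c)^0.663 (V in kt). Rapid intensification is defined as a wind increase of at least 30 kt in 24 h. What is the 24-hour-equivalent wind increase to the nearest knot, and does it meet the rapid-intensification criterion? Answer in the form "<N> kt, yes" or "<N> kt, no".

V₁: ΔP = 7, V ≈ 6.16 × 7^0.663 ≈ 22.38 kt.
V₂: ΔP = 18, V ≈ 6.16 × 18^0.663 ≈ 41.86 kt.
ΔV over 18 h = 19.48 kt → 24 h equivalent = 19.48 × 24/18 ≈ 25.97 kt.
26 kt < 30 kt ⇒ not rapid intensification.

26 kt, no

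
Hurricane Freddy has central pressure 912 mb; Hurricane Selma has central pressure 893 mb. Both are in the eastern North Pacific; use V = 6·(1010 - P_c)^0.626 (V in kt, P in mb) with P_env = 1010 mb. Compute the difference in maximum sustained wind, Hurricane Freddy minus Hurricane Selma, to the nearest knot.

-12 kt

Hurricane Freddy: ΔP = 98; V ≈ 6 × 98^0.626 ≈ 105.84 kt.
Hurricane Selma: ΔP = 117; V ≈ 6 × 117^0.626 ≈ 118.26 kt.
Difference ≈ 105.84 − 118.26 = -12.42 → -12 kt.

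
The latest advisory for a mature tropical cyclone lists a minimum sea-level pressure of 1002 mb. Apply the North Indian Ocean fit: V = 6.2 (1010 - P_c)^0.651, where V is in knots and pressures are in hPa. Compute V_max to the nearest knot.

ΔP = 1010 − 1002 = 8 mb.
8^0.651 ≈ 3.872.
V ≈ 6.2 × 3.872 ≈ 24.0 kt.

24 kt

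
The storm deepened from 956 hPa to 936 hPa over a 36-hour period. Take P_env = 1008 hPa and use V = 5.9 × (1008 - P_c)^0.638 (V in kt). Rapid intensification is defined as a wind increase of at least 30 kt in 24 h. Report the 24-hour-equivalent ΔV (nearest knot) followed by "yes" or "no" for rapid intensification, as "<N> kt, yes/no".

11 kt, no

V₁: ΔP = 52, V ≈ 5.9 × 52^0.638 ≈ 73.39 kt.
V₂: ΔP = 72, V ≈ 5.9 × 72^0.638 ≈ 90.33 kt.
ΔV over 36 h = 16.94 kt → 24 h equivalent = 16.94 × 24/36 ≈ 11.29 kt.
11 kt < 30 kt ⇒ not rapid intensification.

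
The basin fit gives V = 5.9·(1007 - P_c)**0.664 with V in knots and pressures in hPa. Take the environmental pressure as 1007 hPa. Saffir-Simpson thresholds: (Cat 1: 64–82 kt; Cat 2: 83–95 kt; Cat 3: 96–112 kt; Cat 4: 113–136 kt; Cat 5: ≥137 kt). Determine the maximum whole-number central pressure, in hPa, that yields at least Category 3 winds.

940 hPa

Category 3 begins at V = 96 kt.
Required ΔP = (96/5.9)^(1/0.664) = 16.271^1.506 ≈ 66.75 hPa.
P_c ≤ 1007 − 66.75 = 940.25, so the highest integer P_c is 940 hPa.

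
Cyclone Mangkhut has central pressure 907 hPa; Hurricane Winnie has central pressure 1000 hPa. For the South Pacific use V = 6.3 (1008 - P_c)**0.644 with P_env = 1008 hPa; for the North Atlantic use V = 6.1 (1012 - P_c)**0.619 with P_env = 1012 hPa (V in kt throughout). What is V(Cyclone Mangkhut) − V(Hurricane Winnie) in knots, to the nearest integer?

95 kt

Cyclone Mangkhut: ΔP = 101; V ≈ 6.3 × 101^0.644 ≈ 123.06 kt.
Hurricane Winnie: ΔP = 12; V ≈ 6.1 × 12^0.619 ≈ 28.40 kt.
Difference ≈ 123.06 − 28.40 = 94.66 → 95 kt.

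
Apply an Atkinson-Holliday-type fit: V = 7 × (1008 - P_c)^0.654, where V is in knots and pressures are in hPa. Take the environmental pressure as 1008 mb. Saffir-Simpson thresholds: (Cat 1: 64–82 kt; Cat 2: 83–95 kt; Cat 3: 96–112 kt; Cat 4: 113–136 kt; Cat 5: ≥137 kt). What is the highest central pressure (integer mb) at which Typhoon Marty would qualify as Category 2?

964 mb

Category 2 begins at V = 83 kt.
Required ΔP = (83/7)^(1/0.654) = 11.857^1.529 ≈ 43.87 mb.
P_c ≤ 1008 − 43.87 = 964.13, so the highest integer P_c is 964 mb.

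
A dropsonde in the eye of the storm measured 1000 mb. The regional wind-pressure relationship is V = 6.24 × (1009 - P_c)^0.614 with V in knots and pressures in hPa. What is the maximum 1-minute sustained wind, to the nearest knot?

24 kt

ΔP = 1009 − 1000 = 9 mb.
9^0.614 ≈ 3.854.
V ≈ 6.24 × 3.854 ≈ 24.0 kt.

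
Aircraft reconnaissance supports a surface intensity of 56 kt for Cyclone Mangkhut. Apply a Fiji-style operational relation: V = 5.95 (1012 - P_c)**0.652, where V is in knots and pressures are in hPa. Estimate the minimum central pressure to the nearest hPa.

981 hPa

ΔP = (V / 5.95)^(1/0.652) = (56/5.95)^1.534.
56/5.95 = 9.412; 9.412^1.534 ≈ 31.14 hPa.
P_c = 1012 − 31.14 = 980.86 ≈ 981 hPa.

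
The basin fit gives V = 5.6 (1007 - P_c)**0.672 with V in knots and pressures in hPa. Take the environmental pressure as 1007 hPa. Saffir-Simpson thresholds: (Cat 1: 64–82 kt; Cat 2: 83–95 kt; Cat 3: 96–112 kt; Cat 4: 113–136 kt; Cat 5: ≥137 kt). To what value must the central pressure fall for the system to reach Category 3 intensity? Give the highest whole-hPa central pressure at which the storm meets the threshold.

938 hPa

Category 3 begins at V = 96 kt.
Required ΔP = (96/5.6)^(1/0.672) = 17.143^1.488 ≈ 68.62 hPa.
P_c ≤ 1007 − 68.62 = 938.38, so the highest integer P_c is 938 hPa.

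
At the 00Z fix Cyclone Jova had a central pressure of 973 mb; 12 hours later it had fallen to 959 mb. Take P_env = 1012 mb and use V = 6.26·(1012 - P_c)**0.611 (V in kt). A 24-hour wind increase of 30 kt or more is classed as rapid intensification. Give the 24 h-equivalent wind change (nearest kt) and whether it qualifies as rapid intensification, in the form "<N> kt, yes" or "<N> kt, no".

V₁: ΔP = 39, V ≈ 6.26 × 39^0.611 ≈ 58.71 kt.
V₂: ΔP = 53, V ≈ 6.26 × 53^0.611 ≈ 70.81 kt.
ΔV over 12 h = 12.10 kt → 24 h equivalent = 12.10 × 24/12 ≈ 24.20 kt.
24 kt < 30 kt ⇒ not rapid intensification.

24 kt, no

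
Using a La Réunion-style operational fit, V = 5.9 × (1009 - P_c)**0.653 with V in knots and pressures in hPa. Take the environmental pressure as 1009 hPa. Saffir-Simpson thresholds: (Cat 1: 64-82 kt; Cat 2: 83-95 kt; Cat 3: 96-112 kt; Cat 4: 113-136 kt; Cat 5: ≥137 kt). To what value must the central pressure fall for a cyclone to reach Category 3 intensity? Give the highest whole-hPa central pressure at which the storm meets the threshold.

Category 3 begins at V = 96 kt.
Required ΔP = (96/5.9)^(1/0.653) = 16.271^1.531 ≈ 71.64 hPa.
P_c ≤ 1009 − 71.64 = 937.36, so the highest integer P_c is 937 hPa.

937 hPa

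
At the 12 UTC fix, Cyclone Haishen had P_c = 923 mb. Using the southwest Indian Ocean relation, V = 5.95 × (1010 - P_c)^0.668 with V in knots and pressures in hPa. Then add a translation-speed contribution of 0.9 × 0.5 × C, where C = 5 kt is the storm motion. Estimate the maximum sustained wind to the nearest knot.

ΔP = 1010 − 923 = 87 mb.
87^0.668 ≈ 19.751.
V ≈ 5.95 × 19.751 ≈ 117.5 kt.
Translation term: 0.9 × 0.5 × 5 = 2.25 kt.
Corrected V ≈ 119.75 kt → 120 kt.

120 kt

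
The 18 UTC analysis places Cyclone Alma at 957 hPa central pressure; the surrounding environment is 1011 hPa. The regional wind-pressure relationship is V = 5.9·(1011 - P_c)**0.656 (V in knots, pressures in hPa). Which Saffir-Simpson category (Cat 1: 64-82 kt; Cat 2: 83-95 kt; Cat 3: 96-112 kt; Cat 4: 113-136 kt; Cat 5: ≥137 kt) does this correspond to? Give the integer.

ΔP = 1011 − 957 = 54 hPa.
V ≈ 5.9 × 54^0.656 = 5.9 × 13.69 ≈ 81 kt.
81 kt falls in the Category 1 band.

1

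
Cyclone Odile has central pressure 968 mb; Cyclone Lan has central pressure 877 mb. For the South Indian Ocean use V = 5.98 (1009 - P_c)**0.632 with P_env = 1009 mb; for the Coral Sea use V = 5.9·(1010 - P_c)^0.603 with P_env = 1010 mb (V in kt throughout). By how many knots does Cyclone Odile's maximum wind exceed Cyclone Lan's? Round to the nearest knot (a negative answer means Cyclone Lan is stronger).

Cyclone Odile: ΔP = 41; V ≈ 5.98 × 41^0.632 ≈ 62.51 kt.
Cyclone Lan: ΔP = 133; V ≈ 5.9 × 133^0.603 ≈ 112.60 kt.
Difference ≈ 62.51 − 112.60 = -50.09 → -50 kt.

-50 kt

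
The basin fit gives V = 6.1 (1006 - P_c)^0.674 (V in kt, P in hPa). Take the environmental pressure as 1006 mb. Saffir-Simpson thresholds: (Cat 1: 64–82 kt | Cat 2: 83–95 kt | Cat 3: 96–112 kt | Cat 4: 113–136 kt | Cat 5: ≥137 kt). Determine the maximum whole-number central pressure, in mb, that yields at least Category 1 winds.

973 mb

Category 1 begins at V = 64 kt.
Required ΔP = (64/6.1)^(1/0.674) = 10.492^1.484 ≈ 32.71 mb.
P_c ≤ 1006 − 32.71 = 973.29, so the highest integer P_c is 973 mb.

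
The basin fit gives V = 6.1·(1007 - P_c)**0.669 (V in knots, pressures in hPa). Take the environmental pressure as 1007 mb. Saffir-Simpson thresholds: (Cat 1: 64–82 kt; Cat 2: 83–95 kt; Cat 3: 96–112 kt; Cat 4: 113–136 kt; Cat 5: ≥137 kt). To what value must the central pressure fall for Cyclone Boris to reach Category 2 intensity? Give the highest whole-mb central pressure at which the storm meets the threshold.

Category 2 begins at V = 83 kt.
Required ΔP = (83/6.1)^(1/0.669) = 13.607^1.495 ≈ 49.51 mb.
P_c ≤ 1007 − 49.51 = 957.49, so the highest integer P_c is 957 mb.

957 mb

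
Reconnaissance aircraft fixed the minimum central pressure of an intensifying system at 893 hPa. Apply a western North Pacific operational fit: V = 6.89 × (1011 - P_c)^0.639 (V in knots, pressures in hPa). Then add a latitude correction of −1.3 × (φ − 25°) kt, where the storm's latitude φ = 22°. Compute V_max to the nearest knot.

ΔP = 1011 − 893 = 118 hPa.
118^0.639 ≈ 21.083.
V ≈ 6.89 × 21.083 ≈ 145.3 kt.
Latitude correction: −1.3 × (22 − 25) = 3.9 kt.
Corrected V ≈ 149.2 kt → 149 kt.

149 kt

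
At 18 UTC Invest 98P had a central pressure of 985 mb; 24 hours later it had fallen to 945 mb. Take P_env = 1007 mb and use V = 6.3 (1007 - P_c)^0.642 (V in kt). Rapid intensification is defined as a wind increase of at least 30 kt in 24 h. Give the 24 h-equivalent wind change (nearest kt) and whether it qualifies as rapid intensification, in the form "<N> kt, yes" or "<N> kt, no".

43 kt, yes

V₁: ΔP = 22, V ≈ 6.3 × 22^0.642 ≈ 45.83 kt.
V₂: ΔP = 62, V ≈ 6.3 × 62^0.642 ≈ 89.14 kt.
ΔV over 24 h = 43.31 kt → 24 h equivalent = 43.31 × 24/24 ≈ 43.31 kt.
43 kt ≥ 30 kt ⇒ rapid intensification.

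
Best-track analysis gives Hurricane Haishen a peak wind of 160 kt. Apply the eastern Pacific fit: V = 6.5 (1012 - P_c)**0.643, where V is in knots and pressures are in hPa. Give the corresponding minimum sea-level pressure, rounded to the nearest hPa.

866 hPa

ΔP = (V / 6.5)^(1/0.643) = (160/6.5)^1.555.
160/6.5 = 24.615; 24.615^1.555 ≈ 145.75 hPa.
P_c = 1012 − 145.75 = 866.25 ≈ 866 hPa.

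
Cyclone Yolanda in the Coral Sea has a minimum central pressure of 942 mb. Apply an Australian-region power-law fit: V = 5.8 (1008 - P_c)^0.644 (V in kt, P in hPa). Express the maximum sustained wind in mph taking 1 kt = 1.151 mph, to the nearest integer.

99 mph

ΔP = 1008 − 942 = 66 mb.
V ≈ 5.8 × 66^0.644 = 5.8 × 14.852 ≈ 86.142 kt.
86.142 × 1.151 ≈ 99.15 mph → 99 mph.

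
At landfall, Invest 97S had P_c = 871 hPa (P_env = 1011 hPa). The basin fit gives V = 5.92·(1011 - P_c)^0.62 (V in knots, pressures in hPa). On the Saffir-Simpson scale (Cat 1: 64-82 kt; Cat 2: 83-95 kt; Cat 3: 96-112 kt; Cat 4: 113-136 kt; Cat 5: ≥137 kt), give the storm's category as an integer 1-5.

ΔP = 1011 − 871 = 140 hPa.
V ≈ 5.92 × 140^0.62 = 5.92 × 21.41 ≈ 127 kt.
127 kt falls in the Category 4 band.

4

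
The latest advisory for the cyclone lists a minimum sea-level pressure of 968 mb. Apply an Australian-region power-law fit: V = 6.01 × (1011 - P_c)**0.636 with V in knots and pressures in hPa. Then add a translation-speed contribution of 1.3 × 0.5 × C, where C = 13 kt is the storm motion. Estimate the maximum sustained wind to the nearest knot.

74 kt

ΔP = 1011 − 968 = 43 mb.
43^0.636 ≈ 10.937.
V ≈ 6.01 × 10.937 ≈ 65.7 kt.
Translation term: 1.3 × 0.5 × 13 = 8.45 kt.
Corrected V ≈ 74.15 kt → 74 kt.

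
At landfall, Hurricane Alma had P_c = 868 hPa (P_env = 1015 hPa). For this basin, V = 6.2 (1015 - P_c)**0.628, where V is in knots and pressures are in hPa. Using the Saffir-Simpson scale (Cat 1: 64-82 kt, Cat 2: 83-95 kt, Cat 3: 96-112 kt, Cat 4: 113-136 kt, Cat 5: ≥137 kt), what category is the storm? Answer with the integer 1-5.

5

ΔP = 1015 − 868 = 147 hPa.
V ≈ 6.2 × 147^0.628 = 6.2 × 22.97 ≈ 142 kt.
142 kt falls in the Category 5 band.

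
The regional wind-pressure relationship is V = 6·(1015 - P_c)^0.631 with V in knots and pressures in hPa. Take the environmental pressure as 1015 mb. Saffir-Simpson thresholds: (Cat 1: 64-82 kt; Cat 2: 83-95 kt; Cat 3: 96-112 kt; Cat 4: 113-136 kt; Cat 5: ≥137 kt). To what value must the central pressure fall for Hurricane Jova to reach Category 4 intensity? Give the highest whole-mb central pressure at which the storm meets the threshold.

910 mb

Category 4 begins at V = 113 kt.
Required ΔP = (113/6)^(1/0.631) = 18.833^1.585 ≈ 104.83 mb.
P_c ≤ 1015 − 104.83 = 910.17, so the highest integer P_c is 910 mb.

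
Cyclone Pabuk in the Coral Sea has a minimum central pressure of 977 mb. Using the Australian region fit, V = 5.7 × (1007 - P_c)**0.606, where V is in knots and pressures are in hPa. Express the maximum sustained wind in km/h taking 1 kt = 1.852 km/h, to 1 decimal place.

82.9 km/h

ΔP = 1007 − 977 = 30 mb.
V ≈ 5.7 × 30^0.606 = 5.7 × 7.855 ≈ 44.772 kt.
44.772 × 1.852 ≈ 82.92 km/h → 82.9 km/h.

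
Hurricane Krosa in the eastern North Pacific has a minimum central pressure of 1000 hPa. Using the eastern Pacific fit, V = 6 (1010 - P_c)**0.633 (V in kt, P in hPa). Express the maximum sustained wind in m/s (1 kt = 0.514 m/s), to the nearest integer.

13 m/s

ΔP = 1010 − 1000 = 10 hPa.
V ≈ 6 × 10^0.633 = 6 × 4.295 ≈ 25.772 kt.
25.772 × 0.514 ≈ 13.25 m/s → 13 m/s.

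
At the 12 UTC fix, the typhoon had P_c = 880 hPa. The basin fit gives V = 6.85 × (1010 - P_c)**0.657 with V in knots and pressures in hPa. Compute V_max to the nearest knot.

168 kt

ΔP = 1010 − 880 = 130 hPa.
130^0.657 ≈ 24.483.
V ≈ 6.85 × 24.483 ≈ 167.7 kt.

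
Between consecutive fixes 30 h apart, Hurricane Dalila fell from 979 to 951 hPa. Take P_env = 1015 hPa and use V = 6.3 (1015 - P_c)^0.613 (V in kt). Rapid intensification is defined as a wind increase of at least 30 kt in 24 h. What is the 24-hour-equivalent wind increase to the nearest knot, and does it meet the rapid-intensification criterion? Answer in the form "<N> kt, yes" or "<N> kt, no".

19 kt, no

V₁: ΔP = 36, V ≈ 6.3 × 36^0.613 ≈ 56.67 kt.
V₂: ΔP = 64, V ≈ 6.3 × 64^0.613 ≈ 80.64 kt.
ΔV over 30 h = 23.97 kt → 24 h equivalent = 23.97 × 24/30 ≈ 19.18 kt.
19 kt < 30 kt ⇒ not rapid intensification.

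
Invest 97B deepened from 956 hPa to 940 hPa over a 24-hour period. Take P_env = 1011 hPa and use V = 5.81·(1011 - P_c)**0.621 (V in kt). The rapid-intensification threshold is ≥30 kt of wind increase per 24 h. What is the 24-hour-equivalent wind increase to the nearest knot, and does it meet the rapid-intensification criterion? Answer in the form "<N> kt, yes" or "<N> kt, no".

12 kt, no

V₁: ΔP = 55, V ≈ 5.81 × 55^0.621 ≈ 69.97 kt.
V₂: ΔP = 71, V ≈ 5.81 × 71^0.621 ≈ 82.00 kt.
ΔV over 24 h = 12.03 kt → 24 h equivalent = 12.03 × 24/24 ≈ 12.03 kt.
12 kt < 30 kt ⇒ not rapid intensification.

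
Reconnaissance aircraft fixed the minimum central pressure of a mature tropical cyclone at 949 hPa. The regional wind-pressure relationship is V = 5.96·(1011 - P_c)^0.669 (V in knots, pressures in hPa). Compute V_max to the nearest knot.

94 kt

ΔP = 1011 − 949 = 62 hPa.
62^0.669 ≈ 15.816.
V ≈ 5.96 × 15.816 ≈ 94.3 kt.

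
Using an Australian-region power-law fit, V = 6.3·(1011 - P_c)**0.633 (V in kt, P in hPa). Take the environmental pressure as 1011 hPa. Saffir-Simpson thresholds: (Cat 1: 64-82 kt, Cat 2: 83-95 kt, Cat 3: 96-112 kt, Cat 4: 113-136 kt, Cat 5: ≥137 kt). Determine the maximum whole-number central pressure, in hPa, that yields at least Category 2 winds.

Category 2 begins at V = 83 kt.
Required ΔP = (83/6.3)^(1/0.633) = 13.175^1.580 ≈ 58.74 hPa.
P_c ≤ 1011 − 58.74 = 952.26, so the highest integer P_c is 952 hPa.

952 hPa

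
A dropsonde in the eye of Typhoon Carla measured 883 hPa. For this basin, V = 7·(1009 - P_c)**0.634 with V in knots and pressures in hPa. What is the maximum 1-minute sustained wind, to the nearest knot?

150 kt

ΔP = 1009 − 883 = 126 hPa.
126^0.634 ≈ 21.460.
V ≈ 7 × 21.460 ≈ 150.2 kt.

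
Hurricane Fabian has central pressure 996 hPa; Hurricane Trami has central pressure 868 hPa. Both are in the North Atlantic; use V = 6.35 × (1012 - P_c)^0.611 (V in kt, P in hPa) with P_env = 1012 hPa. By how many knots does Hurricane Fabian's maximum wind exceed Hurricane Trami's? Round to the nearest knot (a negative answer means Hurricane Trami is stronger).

-98 kt

Hurricane Fabian: ΔP = 16; V ≈ 6.35 × 16^0.611 ≈ 34.55 kt.
Hurricane Trami: ΔP = 144; V ≈ 6.35 × 144^0.611 ≈ 132.29 kt.
Difference ≈ 34.55 − 132.29 = -97.74 → -98 kt.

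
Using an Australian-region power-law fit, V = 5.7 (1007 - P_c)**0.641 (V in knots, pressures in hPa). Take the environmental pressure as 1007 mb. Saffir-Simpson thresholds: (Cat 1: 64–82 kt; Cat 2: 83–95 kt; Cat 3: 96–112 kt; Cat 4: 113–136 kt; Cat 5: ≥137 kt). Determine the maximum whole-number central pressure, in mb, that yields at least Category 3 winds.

Category 3 begins at V = 96 kt.
Required ΔP = (96/5.7)^(1/0.641) = 16.842^1.560 ≈ 81.89 mb.
P_c ≤ 1007 − 81.89 = 925.11, so the highest integer P_c is 925 mb.

925 mb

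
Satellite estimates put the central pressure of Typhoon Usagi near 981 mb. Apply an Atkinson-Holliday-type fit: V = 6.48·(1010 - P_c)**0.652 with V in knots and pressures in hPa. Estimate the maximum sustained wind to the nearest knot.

ΔP = 1010 − 981 = 29 mb.
29^0.652 ≈ 8.984.
V ≈ 6.48 × 8.984 ≈ 58.2 kt.

58 kt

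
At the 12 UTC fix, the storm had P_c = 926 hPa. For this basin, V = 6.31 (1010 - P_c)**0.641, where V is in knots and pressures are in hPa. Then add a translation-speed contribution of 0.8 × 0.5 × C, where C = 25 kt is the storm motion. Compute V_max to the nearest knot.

118 kt

ΔP = 1010 − 926 = 84 hPa.
84^0.641 ≈ 17.118.
V ≈ 6.31 × 17.118 ≈ 108.0 kt.
Translation term: 0.8 × 0.5 × 25 = 10 kt.
Corrected V ≈ 118 kt → 118 kt.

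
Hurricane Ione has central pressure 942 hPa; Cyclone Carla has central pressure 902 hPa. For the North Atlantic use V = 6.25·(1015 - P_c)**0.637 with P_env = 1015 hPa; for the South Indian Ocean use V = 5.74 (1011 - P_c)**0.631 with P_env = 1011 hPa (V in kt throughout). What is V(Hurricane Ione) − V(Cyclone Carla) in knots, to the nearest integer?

-15 kt

Hurricane Ione: ΔP = 73; V ≈ 6.25 × 73^0.637 ≈ 96.12 kt.
Cyclone Carla: ΔP = 109; V ≈ 5.74 × 109^0.631 ≈ 110.80 kt.
Difference ≈ 96.12 − 110.80 = -14.68 → -15 kt.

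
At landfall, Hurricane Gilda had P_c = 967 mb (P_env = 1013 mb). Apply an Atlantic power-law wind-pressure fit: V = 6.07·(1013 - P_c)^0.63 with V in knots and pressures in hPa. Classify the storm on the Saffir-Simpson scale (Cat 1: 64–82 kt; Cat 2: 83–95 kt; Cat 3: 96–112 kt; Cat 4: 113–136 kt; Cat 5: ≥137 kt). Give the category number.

1

ΔP = 1013 − 967 = 46 mb.
V ≈ 6.07 × 46^0.63 = 6.07 × 11.16 ≈ 68 kt.
68 kt falls in the Category 1 band.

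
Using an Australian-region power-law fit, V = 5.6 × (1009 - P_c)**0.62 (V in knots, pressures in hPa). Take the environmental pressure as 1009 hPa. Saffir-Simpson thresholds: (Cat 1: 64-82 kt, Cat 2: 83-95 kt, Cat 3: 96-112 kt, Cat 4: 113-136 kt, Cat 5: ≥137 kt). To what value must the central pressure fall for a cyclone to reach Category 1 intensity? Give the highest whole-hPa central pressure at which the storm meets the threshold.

958 hPa

Category 1 begins at V = 64 kt.
Required ΔP = (64/5.6)^(1/0.62) = 11.429^1.613 ≈ 50.87 hPa.
P_c ≤ 1009 − 50.87 = 958.13, so the highest integer P_c is 958 hPa.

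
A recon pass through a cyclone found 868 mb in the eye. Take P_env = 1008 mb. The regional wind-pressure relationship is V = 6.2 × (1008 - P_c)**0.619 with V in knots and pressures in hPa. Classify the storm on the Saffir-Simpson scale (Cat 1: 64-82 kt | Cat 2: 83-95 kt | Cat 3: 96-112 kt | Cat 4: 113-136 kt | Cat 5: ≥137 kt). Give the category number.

4

ΔP = 1008 − 868 = 140 mb.
V ≈ 6.2 × 140^0.619 = 6.2 × 21.30 ≈ 132 kt.
132 kt falls in the Category 4 band.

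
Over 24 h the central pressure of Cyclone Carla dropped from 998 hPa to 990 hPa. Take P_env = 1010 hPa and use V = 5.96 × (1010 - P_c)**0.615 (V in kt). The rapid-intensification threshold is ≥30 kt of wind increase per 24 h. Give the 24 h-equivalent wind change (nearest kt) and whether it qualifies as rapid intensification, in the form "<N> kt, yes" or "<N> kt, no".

10 kt, no

V₁: ΔP = 12, V ≈ 5.96 × 12^0.615 ≈ 27.48 kt.
V₂: ΔP = 20, V ≈ 5.96 × 20^0.615 ≈ 37.62 kt.
ΔV over 24 h = 10.14 kt → 24 h equivalent = 10.14 × 24/24 ≈ 10.14 kt.
10 kt < 30 kt ⇒ not rapid intensification.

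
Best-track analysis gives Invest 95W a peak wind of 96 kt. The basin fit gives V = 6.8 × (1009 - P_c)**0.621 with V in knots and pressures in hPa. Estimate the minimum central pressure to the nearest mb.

938 mb

ΔP = (V / 6.8)^(1/0.621) = (96/6.8)^1.610.
96/6.8 = 14.118; 14.118^1.610 ≈ 71.03 mb.
P_c = 1009 − 71.03 = 937.97 ≈ 938 mb.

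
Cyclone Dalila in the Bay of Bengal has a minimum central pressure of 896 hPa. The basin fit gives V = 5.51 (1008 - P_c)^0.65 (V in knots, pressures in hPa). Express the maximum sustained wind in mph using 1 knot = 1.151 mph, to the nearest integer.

136 mph

ΔP = 1008 − 896 = 112 hPa.
V ≈ 5.51 × 112^0.65 = 5.51 × 21.478 ≈ 118.343 kt.
118.343 × 1.151 ≈ 136.21 mph → 136 mph.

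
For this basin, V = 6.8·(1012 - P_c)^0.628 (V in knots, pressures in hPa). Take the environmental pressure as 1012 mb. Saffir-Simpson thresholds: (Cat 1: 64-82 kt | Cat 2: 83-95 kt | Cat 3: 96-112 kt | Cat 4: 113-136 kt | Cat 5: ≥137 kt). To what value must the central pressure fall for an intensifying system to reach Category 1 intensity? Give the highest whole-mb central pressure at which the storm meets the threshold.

Category 1 begins at V = 64 kt.
Required ΔP = (64/6.8)^(1/0.628) = 9.412^1.592 ≈ 35.52 mb.
P_c ≤ 1012 − 35.52 = 976.48, so the highest integer P_c is 976 mb.

976 mb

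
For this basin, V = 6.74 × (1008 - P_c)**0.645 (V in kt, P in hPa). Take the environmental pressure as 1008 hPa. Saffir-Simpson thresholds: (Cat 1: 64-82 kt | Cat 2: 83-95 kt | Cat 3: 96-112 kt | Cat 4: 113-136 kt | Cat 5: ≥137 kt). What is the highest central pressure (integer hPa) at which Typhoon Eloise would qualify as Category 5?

Category 5 begins at V = 137 kt.
Required ΔP = (137/6.74)^(1/0.645) = 20.326^1.550 ≈ 106.66 hPa.
P_c ≤ 1008 − 106.66 = 901.34, so the highest integer P_c is 901 hPa.

901 hPa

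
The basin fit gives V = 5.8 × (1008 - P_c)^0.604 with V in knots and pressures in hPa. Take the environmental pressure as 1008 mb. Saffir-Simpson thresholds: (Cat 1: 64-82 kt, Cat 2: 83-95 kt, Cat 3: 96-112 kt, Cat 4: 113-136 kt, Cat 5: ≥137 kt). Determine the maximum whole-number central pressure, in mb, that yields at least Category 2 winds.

926 mb

Category 2 begins at V = 83 kt.
Required ΔP = (83/5.8)^(1/0.604) = 14.310^1.656 ≈ 81.91 mb.
P_c ≤ 1008 − 81.91 = 926.09, so the highest integer P_c is 926 mb.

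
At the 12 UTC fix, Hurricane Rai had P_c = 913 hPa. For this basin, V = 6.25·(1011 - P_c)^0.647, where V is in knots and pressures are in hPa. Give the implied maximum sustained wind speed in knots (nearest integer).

ΔP = 1011 − 913 = 98 hPa.
98^0.647 ≈ 19.423.
V ≈ 6.25 × 19.423 ≈ 121.4 kt.

121 kt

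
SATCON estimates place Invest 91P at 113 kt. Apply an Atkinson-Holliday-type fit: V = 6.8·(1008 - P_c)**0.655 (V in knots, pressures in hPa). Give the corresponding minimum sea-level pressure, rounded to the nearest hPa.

ΔP = (V / 6.8)^(1/0.655) = (113/6.8)^1.527.
113/6.8 = 16.618; 16.618^1.527 ≈ 73.02 hPa.
P_c = 1008 − 73.02 = 934.98 ≈ 935 hPa.

935 hPa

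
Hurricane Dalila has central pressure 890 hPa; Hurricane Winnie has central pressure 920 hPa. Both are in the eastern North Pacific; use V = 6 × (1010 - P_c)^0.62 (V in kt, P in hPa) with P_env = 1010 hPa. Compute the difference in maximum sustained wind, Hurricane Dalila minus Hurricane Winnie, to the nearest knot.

19 kt

Hurricane Dalila: ΔP = 120; V ≈ 6 × 120^0.62 ≈ 116.75 kt.
Hurricane Winnie: ΔP = 90; V ≈ 6 × 90^0.62 ≈ 97.67 kt.
Difference ≈ 116.75 − 97.67 = 19.08 → 19 kt.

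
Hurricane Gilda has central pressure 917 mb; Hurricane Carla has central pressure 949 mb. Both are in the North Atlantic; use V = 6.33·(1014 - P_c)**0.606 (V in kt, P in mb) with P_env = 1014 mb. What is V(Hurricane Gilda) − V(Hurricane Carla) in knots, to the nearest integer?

Hurricane Gilda: ΔP = 97; V ≈ 6.33 × 97^0.606 ≈ 101.25 kt.
Hurricane Carla: ΔP = 65; V ≈ 6.33 × 65^0.606 ≈ 79.44 kt.
Difference ≈ 101.25 − 79.44 = 21.81 → 22 kt.

22 kt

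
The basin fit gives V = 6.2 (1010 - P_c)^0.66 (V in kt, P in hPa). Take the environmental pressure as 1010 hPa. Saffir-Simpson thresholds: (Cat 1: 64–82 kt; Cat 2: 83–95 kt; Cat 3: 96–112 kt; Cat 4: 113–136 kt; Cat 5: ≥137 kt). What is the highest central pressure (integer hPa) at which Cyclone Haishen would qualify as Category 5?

Category 5 begins at V = 137 kt.
Required ΔP = (137/6.2)^(1/0.66) = 22.097^1.515 ≈ 108.86 hPa.
P_c ≤ 1010 − 108.86 = 901.14, so the highest integer P_c is 901 hPa.

901 hPa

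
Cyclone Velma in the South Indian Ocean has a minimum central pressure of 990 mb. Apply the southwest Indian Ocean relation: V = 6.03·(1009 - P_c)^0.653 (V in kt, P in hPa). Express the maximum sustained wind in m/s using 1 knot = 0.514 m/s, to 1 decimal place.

21.2 m/s

ΔP = 1009 − 990 = 19 mb.
V ≈ 6.03 × 19^0.653 = 6.03 × 6.840 ≈ 41.242 kt.
41.242 × 0.514 ≈ 21.20 m/s → 21.2 m/s.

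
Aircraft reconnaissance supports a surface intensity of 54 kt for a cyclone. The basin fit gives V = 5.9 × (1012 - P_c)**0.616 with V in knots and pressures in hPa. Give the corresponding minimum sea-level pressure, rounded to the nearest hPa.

ΔP = (V / 5.9)^(1/0.616) = (54/5.9)^1.623.
54/5.9 = 9.153; 9.153^1.623 ≈ 36.39 hPa.
P_c = 1012 − 36.39 = 975.61 ≈ 976 hPa.

976 hPa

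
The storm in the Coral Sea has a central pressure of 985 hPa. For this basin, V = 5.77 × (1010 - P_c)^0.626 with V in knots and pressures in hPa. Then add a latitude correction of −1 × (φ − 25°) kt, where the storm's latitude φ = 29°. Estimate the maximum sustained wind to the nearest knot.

39 kt

ΔP = 1010 − 985 = 25 hPa.
25^0.626 ≈ 7.501.
V ≈ 5.77 × 7.501 ≈ 43.3 kt.
Latitude correction: −1 × (29 − 25) = -4 kt.
Corrected V ≈ 39.3 kt → 39 kt.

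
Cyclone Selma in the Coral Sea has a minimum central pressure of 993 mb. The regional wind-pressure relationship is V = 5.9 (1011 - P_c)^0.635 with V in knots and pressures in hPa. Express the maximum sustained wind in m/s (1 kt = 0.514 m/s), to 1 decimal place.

19.0 m/s

ΔP = 1011 − 993 = 18 mb.
V ≈ 5.9 × 18^0.635 = 5.9 × 6.268 ≈ 36.979 kt.
36.979 × 0.514 ≈ 19.01 m/s → 19.0 m/s.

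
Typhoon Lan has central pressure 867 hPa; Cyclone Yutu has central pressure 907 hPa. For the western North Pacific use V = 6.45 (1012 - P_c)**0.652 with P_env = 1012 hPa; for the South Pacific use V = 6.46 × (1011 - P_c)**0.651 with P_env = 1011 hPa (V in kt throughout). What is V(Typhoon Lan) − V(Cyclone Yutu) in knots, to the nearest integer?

33 kt

Typhoon Lan: ΔP = 145; V ≈ 6.45 × 145^0.652 ≈ 165.49 kt.
Cyclone Yutu: ΔP = 104; V ≈ 6.46 × 104^0.651 ≈ 132.84 kt.
Difference ≈ 165.49 − 132.84 = 32.65 → 33 kt.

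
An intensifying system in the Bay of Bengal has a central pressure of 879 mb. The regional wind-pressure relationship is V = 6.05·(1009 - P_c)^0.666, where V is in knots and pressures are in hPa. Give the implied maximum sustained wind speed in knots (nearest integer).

ΔP = 1009 − 879 = 130 mb.
130^0.666 ≈ 25.579.
V ≈ 6.05 × 25.579 ≈ 154.8 kt.

155 kt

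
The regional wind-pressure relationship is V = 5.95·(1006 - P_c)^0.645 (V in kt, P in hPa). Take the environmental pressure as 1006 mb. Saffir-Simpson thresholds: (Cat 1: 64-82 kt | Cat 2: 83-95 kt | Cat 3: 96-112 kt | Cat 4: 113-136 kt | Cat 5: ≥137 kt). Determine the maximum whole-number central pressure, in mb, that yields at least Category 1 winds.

Category 1 begins at V = 64 kt.
Required ΔP = (64/5.95)^(1/0.645) = 10.756^1.550 ≈ 39.76 mb.
P_c ≤ 1006 − 39.76 = 966.24, so the highest integer P_c is 966 mb.

966 mb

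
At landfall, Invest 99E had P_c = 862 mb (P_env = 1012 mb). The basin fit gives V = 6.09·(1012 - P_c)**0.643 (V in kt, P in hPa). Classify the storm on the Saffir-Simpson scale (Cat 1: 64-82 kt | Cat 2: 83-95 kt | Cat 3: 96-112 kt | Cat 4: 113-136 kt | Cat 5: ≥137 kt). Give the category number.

5

ΔP = 1012 − 862 = 150 mb.
V ≈ 6.09 × 150^0.643 = 6.09 × 25.07 ≈ 153 kt.
153 kt falls in the Category 5 band.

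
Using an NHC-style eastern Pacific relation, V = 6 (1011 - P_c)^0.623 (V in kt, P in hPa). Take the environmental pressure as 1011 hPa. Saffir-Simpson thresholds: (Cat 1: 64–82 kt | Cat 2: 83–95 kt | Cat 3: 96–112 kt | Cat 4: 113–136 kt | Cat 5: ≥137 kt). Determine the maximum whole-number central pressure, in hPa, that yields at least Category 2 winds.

Category 2 begins at V = 83 kt.
Required ΔP = (83/6)^(1/0.623) = 13.833^1.605 ≈ 67.82 hPa.
P_c ≤ 1011 − 67.82 = 943.18, so the highest integer P_c is 943 hPa.

943 hPa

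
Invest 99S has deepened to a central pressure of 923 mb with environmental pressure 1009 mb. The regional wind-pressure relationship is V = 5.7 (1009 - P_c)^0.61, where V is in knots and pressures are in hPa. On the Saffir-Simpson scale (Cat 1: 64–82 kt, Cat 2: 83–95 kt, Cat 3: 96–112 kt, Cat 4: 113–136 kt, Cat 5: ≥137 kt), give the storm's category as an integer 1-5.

2

ΔP = 1009 − 923 = 86 mb.
V ≈ 5.7 × 86^0.61 = 5.7 × 15.14 ≈ 86 kt.
86 kt falls in the Category 2 band.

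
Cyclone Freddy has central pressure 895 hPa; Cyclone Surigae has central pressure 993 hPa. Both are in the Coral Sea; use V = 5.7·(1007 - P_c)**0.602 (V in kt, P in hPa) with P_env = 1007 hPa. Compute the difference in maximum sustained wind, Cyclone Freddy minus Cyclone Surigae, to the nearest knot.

70 kt

Cyclone Freddy: ΔP = 112; V ≈ 5.7 × 112^0.602 ≈ 97.61 kt.
Cyclone Surigae: ΔP = 14; V ≈ 5.7 × 14^0.602 ≈ 27.92 kt.
Difference ≈ 97.61 − 27.92 = 69.69 → 70 kt.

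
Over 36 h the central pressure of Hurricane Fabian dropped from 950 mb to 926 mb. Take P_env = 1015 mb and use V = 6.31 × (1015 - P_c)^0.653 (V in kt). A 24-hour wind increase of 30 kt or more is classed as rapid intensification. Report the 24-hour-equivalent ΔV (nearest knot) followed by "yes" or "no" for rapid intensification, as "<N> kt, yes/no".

V₁: ΔP = 65, V ≈ 6.31 × 65^0.653 ≈ 96.35 kt.
V₂: ΔP = 89, V ≈ 6.31 × 89^0.653 ≈ 118.30 kt.
ΔV over 36 h = 21.95 kt → 24 h equivalent = 21.95 × 24/36 ≈ 14.63 kt.
15 kt < 30 kt ⇒ not rapid intensification.

15 kt, no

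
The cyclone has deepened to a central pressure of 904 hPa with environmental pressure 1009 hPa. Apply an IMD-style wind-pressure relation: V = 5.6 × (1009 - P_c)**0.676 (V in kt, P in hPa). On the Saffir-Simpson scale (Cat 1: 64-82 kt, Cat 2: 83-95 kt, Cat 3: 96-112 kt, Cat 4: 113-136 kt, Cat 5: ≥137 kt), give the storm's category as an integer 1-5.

ΔP = 1009 − 904 = 105 hPa.
V ≈ 5.6 × 105^0.676 = 5.6 × 23.24 ≈ 130 kt.
130 kt falls in the Category 4 band.

4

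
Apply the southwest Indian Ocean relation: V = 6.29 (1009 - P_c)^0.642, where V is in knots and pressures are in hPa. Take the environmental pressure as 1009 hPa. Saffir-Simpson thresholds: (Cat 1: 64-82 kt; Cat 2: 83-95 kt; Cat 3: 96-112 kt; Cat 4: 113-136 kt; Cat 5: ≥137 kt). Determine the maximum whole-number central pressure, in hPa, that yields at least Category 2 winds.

953 hPa

Category 2 begins at V = 83 kt.
Required ΔP = (83/6.29)^(1/0.642) = 13.196^1.558 ≈ 55.62 hPa.
P_c ≤ 1009 − 55.62 = 953.38, so the highest integer P_c is 953 hPa.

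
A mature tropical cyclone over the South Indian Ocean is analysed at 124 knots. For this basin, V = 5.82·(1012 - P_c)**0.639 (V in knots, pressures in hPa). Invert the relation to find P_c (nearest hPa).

892 hPa

ΔP = (V / 5.82)^(1/0.639) = (124/5.82)^1.565.
124/5.82 = 21.306; 21.306^1.565 ≈ 119.96 hPa.
P_c = 1012 − 119.96 = 892.04 ≈ 892 hPa.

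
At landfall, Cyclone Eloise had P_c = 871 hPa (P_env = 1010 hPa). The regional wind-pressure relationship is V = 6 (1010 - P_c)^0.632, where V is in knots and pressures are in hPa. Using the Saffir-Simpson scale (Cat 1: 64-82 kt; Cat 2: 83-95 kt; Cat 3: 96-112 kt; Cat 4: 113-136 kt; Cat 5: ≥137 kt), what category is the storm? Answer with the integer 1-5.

ΔP = 1010 − 871 = 139 hPa.
V ≈ 6 × 139^0.632 = 6 × 22.61 ≈ 136 kt.
136 kt falls in the Category 4 band.

4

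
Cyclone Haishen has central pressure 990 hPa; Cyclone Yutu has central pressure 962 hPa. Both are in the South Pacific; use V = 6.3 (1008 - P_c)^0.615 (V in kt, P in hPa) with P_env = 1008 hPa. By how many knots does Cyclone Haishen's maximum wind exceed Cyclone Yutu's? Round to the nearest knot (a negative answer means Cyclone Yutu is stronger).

-29 kt

Cyclone Haishen: ΔP = 18; V ≈ 6.3 × 18^0.615 ≈ 37.27 kt.
Cyclone Yutu: ΔP = 46; V ≈ 6.3 × 46^0.615 ≈ 66.36 kt.
Difference ≈ 37.27 − 66.36 = -29.09 → -29 kt.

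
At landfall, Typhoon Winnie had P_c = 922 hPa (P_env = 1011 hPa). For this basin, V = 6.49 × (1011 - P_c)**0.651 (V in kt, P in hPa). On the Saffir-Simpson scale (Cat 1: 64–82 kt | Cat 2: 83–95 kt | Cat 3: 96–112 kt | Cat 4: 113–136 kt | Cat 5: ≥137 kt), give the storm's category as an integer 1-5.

ΔP = 1011 − 922 = 89 hPa.
V ≈ 6.49 × 89^0.651 = 6.49 × 18.58 ≈ 121 kt.
121 kt falls in the Category 4 band.

4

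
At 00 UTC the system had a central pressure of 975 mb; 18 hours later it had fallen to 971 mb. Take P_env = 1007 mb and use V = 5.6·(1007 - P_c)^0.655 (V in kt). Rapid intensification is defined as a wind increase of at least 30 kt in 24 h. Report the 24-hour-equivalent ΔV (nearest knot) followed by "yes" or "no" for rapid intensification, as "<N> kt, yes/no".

6 kt, no

V₁: ΔP = 32, V ≈ 5.6 × 32^0.655 ≈ 54.21 kt.
V₂: ΔP = 36, V ≈ 5.6 × 36^0.655 ≈ 58.56 kt.
ΔV over 18 h = 4.35 kt → 24 h equivalent = 4.35 × 24/18 ≈ 5.80 kt.
6 kt < 30 kt ⇒ not rapid intensification.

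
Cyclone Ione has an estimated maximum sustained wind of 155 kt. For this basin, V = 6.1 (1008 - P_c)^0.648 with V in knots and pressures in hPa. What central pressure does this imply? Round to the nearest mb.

861 mb

ΔP = (V / 6.1)^(1/0.648) = (155/6.1)^1.543.
155/6.1 = 25.410; 25.410^1.543 ≈ 147.30 mb.
P_c = 1008 − 147.30 = 860.70 ≈ 861 mb.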